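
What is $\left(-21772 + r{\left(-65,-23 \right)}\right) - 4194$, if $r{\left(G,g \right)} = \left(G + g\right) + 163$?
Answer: $-25891$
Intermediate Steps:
$r{\left(G,g \right)} = 163 + G + g$
$\left(-21772 + r{\left(-65,-23 \right)}\right) - 4194 = \left(-21772 - -75\right) - 4194 = \left(-21772 + 75\right) - 4194 = -21697 - 4194 = -25891$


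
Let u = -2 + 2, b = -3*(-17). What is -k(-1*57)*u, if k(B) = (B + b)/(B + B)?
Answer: 0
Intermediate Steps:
b = 51
k(B) = (51 + B)/(2*B) (k(B) = (B + 51)/(B + B) = (51 + B)/((2*B)) = (51 + B)*(1/(2*B)) = (51 + B)/(2*B))
u = 0
-k(-1*57)*u = -(51 - 1*57)/(2*((-1*57)))*0 = -(½)*(51 - 57)/(-57)*0 = -(½)*(-1/57)*(-6)*0 = -0/19 = -1*0 = 0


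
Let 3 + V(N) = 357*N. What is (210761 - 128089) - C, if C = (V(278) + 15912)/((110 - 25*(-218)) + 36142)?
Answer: 3447472589/41702 ≈ 82669.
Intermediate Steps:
V(N) = -3 + 357*N
C = 115155/41702 (C = ((-3 + 357*278) + 15912)/((110 - 25*(-218)) + 36142) = ((-3 + 99246) + 15912)/((110 + 5450) + 36142) = (99243 + 15912)/(5560 + 36142) = 115155/41702 ≈ 2.7614)
(210761 - 128089) - C = (210761 - 128089) - 1*115155/41702 = 82672 - 115155/41702 = 3447472589/41702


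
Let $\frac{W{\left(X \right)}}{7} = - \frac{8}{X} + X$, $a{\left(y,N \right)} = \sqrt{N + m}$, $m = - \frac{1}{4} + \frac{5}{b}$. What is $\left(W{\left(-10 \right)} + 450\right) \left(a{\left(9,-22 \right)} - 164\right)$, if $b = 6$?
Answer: $- \frac{316192}{5} + \frac{964 i \sqrt{771}}{15} \approx -63238.0 + 1784.5 i$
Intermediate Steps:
$m = \frac{7}{12}$ ($m = - \frac{1}{4} + \frac{5}{6} = \frac{7}{12} \approx 0.58333$)
$a{\left(y,N \right)} = \sqrt{\frac{7}{12} + N}$ ($a{\left(y,N \right)} = \sqrt{N + \frac{7}{12}} = \sqrt{\frac{7}{12} + N}$)
$W{\left(X \right)} = - \frac{56}{X} + 7 X$ ($W{\left(X \right)} = 7 \left(- \frac{8}{X} + X\right) = 7 \left(X - \frac{8}{X}\right) = - \frac{56}{X} + 7 X$)
$\left(W{\left(-10 \right)} + 450\right) \left(a{\left(9,-22 \right)} - 164\right) = \left(\left(- \frac{56}{-10} + 7 \left(-10\right)\right) + 450\right) \left(\frac{\sqrt{21 + 36 \left(-22\right)}}{6} - 164\right) = \left(\left(\left(-56\right) \left(- \frac{1}{10}\right) - 70\right) + 450\right) \left(\frac{\sqrt{21 - 792}}{6} - 164\right) = \left(\left(\frac{28}{5} - 70\right) + 450\right) \left(\frac{\sqrt{-771}}{6} - 164\right) = \left(- \frac{322}{5} + 450\right) \left(\frac{i \sqrt{771}}{6} - 164\right) = \frac{1928 \left(\frac{i \sqrt{771}}{6} - 164\right)}{5} = \frac{1928 \left(-164 + \frac{i \sqrt{771}}{6}\right)}{5} = - \frac{316192}{5} + \frac{964 i \sqrt{771}}{15}$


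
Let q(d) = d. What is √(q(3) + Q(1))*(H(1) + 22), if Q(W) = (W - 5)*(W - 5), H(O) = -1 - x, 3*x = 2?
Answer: 61*√19/3 ≈ 88.631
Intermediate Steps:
x = ⅔ (x = (⅓)*2 = ⅔ ≈ 0.66667)
H(O) = -5/3 (H(O) = -1 - 1*⅔ = -1 - ⅔ = -5/3)
Q(W) = (-5 + W)² (Q(W) = (-5 + W)*(-5 + W) = (-5 + W)²)
√(q(3) + Q(1))*(H(1) + 22) = √(3 + (-5 + 1)²)*(-5/3 + 22) = √(3 + (-4)²)*(61/3) = √(3 + 16)*(61/3) = √19*(61/3) = 61*√19/3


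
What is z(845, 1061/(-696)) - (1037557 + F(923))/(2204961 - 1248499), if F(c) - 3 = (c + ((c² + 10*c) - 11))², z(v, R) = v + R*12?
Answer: -10764462626605/13868699 ≈ -7.7617e+5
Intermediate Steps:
z(v, R) = v + 12*R
F(c) = 3 + (-11 + c² + 11*c)² (F(c) = 3 + (c + ((c² + 10*c) - 11))² = 3 + (c + (-11 + c² + 10*c))² = 3 + (-11 + c² + 11*c)²)
z(845, 1061/(-696)) - (1037557 + F(923))/(2204961 - 1248499) = (845 + 12*(1061/(-696))) - (1037557 + (3 + (-11 + 923² + 11*923)²))/(2204961 - 1248499) = (845 + 12*(1061*(-1/696))) - (1037557 + (3 + (-11 + 851929 + 10153)²))/956462 = (845 + 12*(-1061/696)) - (1037557 + (3 + 862071²))/956462 = (845 - 1061/58) - (1037557 + (3 + 743166409041))/956462 = 47949/58 - (1037557 + 743166409044)/956462 = 47949/58 - 743167446601/956462 = -10764462626605/13868699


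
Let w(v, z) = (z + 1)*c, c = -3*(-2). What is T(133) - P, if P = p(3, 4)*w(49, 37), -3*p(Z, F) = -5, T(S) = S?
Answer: -247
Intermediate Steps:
p(Z, F) = 5/3 (p(Z, F) = -⅓*(-5) = 5/3)
c = 6
w(v, z) = 6 + 6*z (w(v, z) = (z + 1)*6 = (1 + z)*6 = 6 + 6*z)
P = 380 (P = 5*(6 + 6*37)/3 = 5*(6 + 222)/3 = (5/3)*228 = 380)
T(133) - P = 133 - 1*380 = 133 - 380 = -247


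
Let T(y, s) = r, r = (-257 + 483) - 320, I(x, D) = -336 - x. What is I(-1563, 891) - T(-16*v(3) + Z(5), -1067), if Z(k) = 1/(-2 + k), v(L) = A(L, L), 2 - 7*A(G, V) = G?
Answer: 1321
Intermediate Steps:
A(G, V) = 2/7 - G/7
v(L) = 2/7 - L/7
r = -94 (r = 226 - 320 = -94)
T(y, s) = -94
I(-1563, 891) - T(-16*v(3) + Z(5), -1067) = (-336 - 1*(-1563)) - 1*(-94) = (-336 + 1563) + 94 = 1227 + 94 = 1321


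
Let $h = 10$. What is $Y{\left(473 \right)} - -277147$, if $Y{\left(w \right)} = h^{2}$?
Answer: $277247$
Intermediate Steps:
$Y{\left(w \right)} = 100$ ($Y{\left(w \right)} = 10^{2} = 100$)
$Y{\left(473 \right)} - -277147 = 100 - -277147 = 100 + 277147 = 277247$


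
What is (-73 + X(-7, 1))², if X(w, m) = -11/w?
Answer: 250000/49 ≈ 5102.0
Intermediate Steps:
(-73 + X(-7, 1))² = (-73 - 11/(-7))² = (-73 - 11*(-⅐))² = (-73 + 11/7)² = (-500/7)² = 250000/49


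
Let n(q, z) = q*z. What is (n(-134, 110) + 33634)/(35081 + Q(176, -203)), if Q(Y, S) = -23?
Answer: 3149/5843 ≈ 0.53894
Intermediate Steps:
(n(-134, 110) + 33634)/(35081 + Q(176, -203)) = (-134*110 + 33634)/(35081 - 23) = (-14740 + 33634)/35058 = 18894*(1/35058) = 3149/5843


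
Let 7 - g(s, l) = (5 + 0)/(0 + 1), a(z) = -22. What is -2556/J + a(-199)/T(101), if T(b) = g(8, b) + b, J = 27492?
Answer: -72341/235973 ≈ -0.30656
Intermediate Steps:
g(s, l) = 2 (g(s, l) = 7 - (5 + 0)/(0 + 1) = 7 - 5/1 = 7 - 5 = 2)
T(b) = 2 + b
-2556/J + a(-199)/T(101) = -2556/27492 - 22/(2 + 101) = -2556*1/27492 - 22/103 = -213/2291 - 22*1/103 = -213/2291 - 22/103 = -72341/235973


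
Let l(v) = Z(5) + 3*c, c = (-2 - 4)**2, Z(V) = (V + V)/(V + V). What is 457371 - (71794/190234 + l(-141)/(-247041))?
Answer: 10747202875919663/23497798797 ≈ 4.5737e+5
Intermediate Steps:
Z(V) = 1 (Z(V) = (2*V)/((2*V)) = (2*V)*(1/(2*V)) = 1)
c = 36 (c = (-6)**2 = 36)
l(v) = 109 (l(v) = 1 + 3*36 = 1 + 108 = 109)
457371 - (71794/190234 + l(-141)/(-247041)) = 457371 - (71794/190234 + 109/(-247041)) = 457371 - (71794*(1/190234) + 109*(-1/247041)) = 457371 - (35897/95117 - 109/247041) = 457371 - 1*8857663024/23497798797 = 457371 - 8857663024/23497798797 = 10747202875919663/23497798797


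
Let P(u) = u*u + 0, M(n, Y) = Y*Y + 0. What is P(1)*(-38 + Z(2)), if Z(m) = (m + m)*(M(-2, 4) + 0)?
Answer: 26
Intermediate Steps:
M(n, Y) = Y² (M(n, Y) = Y² + 0 = Y²)
Z(m) = 32*m (Z(m) = (m + m)*(4² + 0) = (2*m)*(16 + 0) = (2*m)*16 = 32*m)
P(u) = u² (P(u) = u² + 0 = u²)
P(1)*(-38 + Z(2)) = 1²*(-38 + 32*2) = 1*(-38 + 64) = 1*26 = 26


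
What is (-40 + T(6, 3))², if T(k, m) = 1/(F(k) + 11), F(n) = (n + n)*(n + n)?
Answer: 38427601/24025 ≈ 1599.5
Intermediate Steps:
F(n) = 4*n² (F(n) = (2*n)*(2*n) = 4*n²)
T(k, m) = 1/(11 + 4*k²) (T(k, m) = 1/(4*k² + 11) = 1/(11 + 4*k²))
(-40 + T(6, 3))² = (-40 + 1/(11 + 4*6²))² = (-40 + 1/(11 + 4*36))² = (-40 + 1/(11 + 144))² = (-40 + 1/155)² = (-6199/155)² = 38427601/24025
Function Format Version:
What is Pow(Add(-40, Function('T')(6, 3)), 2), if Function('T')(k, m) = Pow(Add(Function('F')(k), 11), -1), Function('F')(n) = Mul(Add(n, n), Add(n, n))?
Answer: Rational(38427601, 24025) ≈ 1599.5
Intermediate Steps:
Function('F')(n) = Mul(4, Pow(n, 2)) (Function('F')(n) = Mul(Mul(2, n), Mul(2, n)) = Mul(4, Pow(n, 2)))
Function('T')(k, m) = Pow(Add(11, Mul(4, Pow(k, 2))), -1) (Function('T')(k, m) = Pow(Add(Mul(4, Pow(k, 2)), 11), -1) = Pow(Add(11, Mul(4, Pow(k, 2))), -1))
Pow(Add(-40, Function('T')(6, 3)), 2) = Pow(Add(-40, Pow(Add(11, Mul(4, Pow(6, 2))), -1)), 2) = Pow(Add(-40, Pow(Add(11, Mul(4, 36)), -1)), 2) = Pow(Add(-40, Pow(Add(11, 144), -1)), 2) = Pow(Add(-40, Pow(155, -1)), 2) = Pow(Add(-40, Rational(1, 155)), 2) = Pow(Rational(-6199, 155), 2) = Rational(38427601, 24025)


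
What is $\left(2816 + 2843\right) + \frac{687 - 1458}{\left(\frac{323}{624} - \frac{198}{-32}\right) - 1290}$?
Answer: $\frac{566509061}{100097} \approx 5659.6$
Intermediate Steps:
$\left(2816 + 2843\right) + \frac{687 - 1458}{\left(\frac{323}{624} - \frac{198}{-32}\right) - 1290} = 5659 - \frac{771}{\left(323 \cdot \frac{1}{624} - - \frac{99}{16}\right) - 1290} = 5659 - \frac{771}{\left(\frac{323}{624} + \frac{99}{16}\right) - 1290} = 5659 - \frac{771}{\frac{523}{78} - 1290} = 5659 - \frac{771}{- \frac{100097}{78}} = 5659 - - \frac{60138}{100097} = 5659 + \frac{60138}{100097} = \frac{566509061}{100097}$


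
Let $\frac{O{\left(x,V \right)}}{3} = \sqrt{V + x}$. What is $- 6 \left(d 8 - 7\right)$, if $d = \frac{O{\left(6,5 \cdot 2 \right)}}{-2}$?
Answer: $330$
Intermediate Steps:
$O{\left(x,V \right)} = 3 \sqrt{V + x}$
$d = -6$ ($d = \frac{3 \sqrt{5 \cdot 2 + 6}}{-2} = 3 \sqrt{10 + 6} \left(- \frac{1}{2}\right) = 3 \sqrt{16} \left(- \frac{1}{2}\right) = 3 \cdot 4 \left(- \frac{1}{2}\right) = 12 \left(- \frac{1}{2}\right) = -6$)
$- 6 \left(d 8 - 7\right) = - 6 \left(\left(-6\right) 8 - 7\right) = - 6 \left(-48 - 7\right) = \left(-6\right) \left(-55\right) = 330$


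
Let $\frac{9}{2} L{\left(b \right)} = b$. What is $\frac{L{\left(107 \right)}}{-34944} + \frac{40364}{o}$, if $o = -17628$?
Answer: $- \frac{40699003}{17769024} \approx -2.2904$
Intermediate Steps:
$L{\left(b \right)} = \frac{2 b}{9}$
$\frac{L{\left(107 \right)}}{-34944} + \frac{40364}{o} = \frac{\frac{2}{9} \cdot 107}{-34944} + \frac{40364}{-17628} = \frac{214}{9} \left(- \frac{1}{34944}\right) + 40364 \left(- \frac{1}{17628}\right) = - \frac{107}{157248} - \frac{10091}{4407} = - \frac{40699003}{17769024}$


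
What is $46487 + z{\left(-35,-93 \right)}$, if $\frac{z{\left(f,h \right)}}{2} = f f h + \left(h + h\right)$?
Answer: $-181735$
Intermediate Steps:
$z{\left(f,h \right)} = 4 h + 2 h f^{2}$ ($z{\left(f,h \right)} = 2 \left(f f h + \left(h + h\right)\right) = 2 \left(f^{2} h + 2 h\right) = 2 \left(h f^{2} + 2 h\right) = 2 \left(2 h + h f^{2}\right) = 4 h + 2 h f^{2}$)
$46487 + z{\left(-35,-93 \right)} = 46487 + 2 \left(-93\right) \left(2 + \left(-35\right)^{2}\right) = 46487 + 2 \left(-93\right) \left(2 + 1225\right) = 46487 + 2 \left(-93\right) 1227 = 46487 - 228222 = -181735$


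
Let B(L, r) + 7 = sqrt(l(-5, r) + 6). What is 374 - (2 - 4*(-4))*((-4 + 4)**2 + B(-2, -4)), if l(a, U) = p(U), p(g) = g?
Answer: 500 - 18*sqrt(2) ≈ 474.54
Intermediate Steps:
l(a, U) = U
B(L, r) = -7 + sqrt(6 + r) (B(L, r) = -7 + sqrt(r + 6) = -7 + sqrt(6 + r))
374 - (2 - 4*(-4))*((-4 + 4)**2 + B(-2, -4)) = 374 - (2 - 4*(-4))*((-4 + 4)**2 + (-7 + sqrt(6 - 4))) = 374 - (2 - 1*(-16))*(0**2 + (-7 + sqrt(2))) = 374 - (2 + 16)*(0 + (-7 + sqrt(2))) = 374 - 18*(-7 + sqrt(2)) = 374 - (-126 + 18*sqrt(2)) = 374 + (126 - 18*sqrt(2)) = 500 - 18*sqrt(2)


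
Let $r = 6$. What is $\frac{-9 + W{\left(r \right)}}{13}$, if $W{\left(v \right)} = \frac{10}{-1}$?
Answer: $- \frac{19}{13} \approx -1.4615$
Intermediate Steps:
$W{\left(v \right)} = -10$ ($W{\left(v \right)} = 10 \left(-1\right) = -10$)
$\frac{-9 + W{\left(r \right)}}{13} = \frac{-9 - 10}{13} = \left(-19\right) \frac{1}{13} = - \frac{19}{13}$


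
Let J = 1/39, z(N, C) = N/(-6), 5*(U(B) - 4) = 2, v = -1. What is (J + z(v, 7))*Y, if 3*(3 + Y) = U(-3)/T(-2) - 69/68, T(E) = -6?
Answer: -10963/15912 ≈ -0.68898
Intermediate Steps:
U(B) = 22/5 (U(B) = 4 + (1/5)*2 = 4 + 2/5 = 22/5)
z(N, C) = -N/6 (z(N, C) = N*(-1/6) = -N/6)
Y = -10963/3060 (Y = -3 + ((22/5)/(-6) - 69/68)/3 = -3 + ((22/5)*(-1/6) - 69*1/68)/3 = -3 + (-11/15 - 69/68)/3 = -3 + (1/3)*(-1783/1020) = -3 - 1783/3060 = -10963/3060 ≈ -3.5827)
J = 1/39 ≈ 0.025641
(J + z(v, 7))*Y = (1/39 - 1/6*(-1))*(-10963/3060) = (1/39 + 1/6)*(-10963/3060) = (5/26)*(-10963/3060) = -10963/15912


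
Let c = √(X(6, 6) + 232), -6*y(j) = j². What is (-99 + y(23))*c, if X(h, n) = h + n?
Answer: -1123*√61/3 ≈ -2923.6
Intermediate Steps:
y(j) = -j²/6
c = 2*√61 (c = √((6 + 6) + 232) = √(12 + 232) = √244 = 2*√61 ≈ 15.620)
(-99 + y(23))*c = (-99 - ⅙*23²)*(2*√61) = (-99 - ⅙*529)*(2*√61) = (-99 - 529/6)*(2*√61) = -1123*√61/3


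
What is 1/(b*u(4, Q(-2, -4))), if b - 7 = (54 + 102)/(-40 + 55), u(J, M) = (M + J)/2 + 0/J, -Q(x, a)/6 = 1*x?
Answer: 5/696 ≈ 0.0071839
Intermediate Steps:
Q(x, a) = -6*x
u(J, M) = J/2 + M/2 (u(J, M) = (J + M)*(½) + 0 = (J/2 + M/2) + 0 = J/2 + M/2)
b = 87/5 (b = 7 + (54 + 102)/(-40 + 55) = 7 + 156/15 = 7 + 156*(1/15) = 7 + 52/5 = 87/5 ≈ 17.400)
1/(b*u(4, Q(-2, -4))) = 1/(87*((½)*4 + (-6*(-2))/2)/5) = 1/(87*(2 + (½)*12)/5) = 1/(87*(2 + 6)/5) = 1/((87/5)*8) = 1/(696/5) = 5/696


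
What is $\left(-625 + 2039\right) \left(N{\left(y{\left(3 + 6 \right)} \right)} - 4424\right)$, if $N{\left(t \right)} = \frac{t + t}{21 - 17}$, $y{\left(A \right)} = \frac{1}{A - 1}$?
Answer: $- \frac{50043581}{8} \approx -6.2554 \cdot 10^{6}$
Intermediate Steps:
$y{\left(A \right)} = \frac{1}{-1 + A}$
$N{\left(t \right)} = \frac{t}{2}$ ($N{\left(t \right)} = \frac{2 t}{4} = 2 t \frac{1}{4} = \frac{t}{2}$)
$\left(-625 + 2039\right) \left(N{\left(y{\left(3 + 6 \right)} \right)} - 4424\right) = \left(-625 + 2039\right) \left(\frac{1}{2 \left(-1 + \left(3 + 6\right)\right)} - 4424\right) = 1414 \left(\frac{1}{2 \left(-1 + 9\right)} - 4424\right) = 1414 \left(\frac{1}{2 \cdot 8} - 4424\right) = 1414 \left(\frac{1}{2} \cdot \frac{1}{8} - 4424\right) = 1414 \left(\frac{1}{16} - 4424\right) = 1414 \left(- \frac{70783}{16}\right) = - \frac{50043581}{8}$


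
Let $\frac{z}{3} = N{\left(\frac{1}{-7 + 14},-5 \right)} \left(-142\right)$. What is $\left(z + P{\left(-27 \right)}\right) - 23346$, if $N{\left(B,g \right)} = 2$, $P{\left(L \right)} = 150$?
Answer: $-24048$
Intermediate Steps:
$z = -852$ ($z = 3 \cdot 2 \left(-142\right) = 3 \left(-284\right) = -852$)
$\left(z + P{\left(-27 \right)}\right) - 23346 = \left(-852 + 150\right) - 23346 = -702 - 23346 = -24048$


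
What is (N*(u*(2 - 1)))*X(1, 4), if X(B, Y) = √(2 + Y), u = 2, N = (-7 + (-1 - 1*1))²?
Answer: 162*√6 ≈ 396.82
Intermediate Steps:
N = 81 (N = (-7 + (-1 - 1))² = (-7 - 2)² = (-9)² = 81)
(N*(u*(2 - 1)))*X(1, 4) = (81*(2*(2 - 1)))*√(2 + 4) = (81*(2*1))*√6 = (81*2)*√6 = 162*√6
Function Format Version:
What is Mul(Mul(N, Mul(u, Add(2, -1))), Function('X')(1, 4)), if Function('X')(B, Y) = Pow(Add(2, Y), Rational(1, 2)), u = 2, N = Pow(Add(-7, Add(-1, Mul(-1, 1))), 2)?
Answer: Mul(162, Pow(6, Rational(1, 2))) ≈ 396.82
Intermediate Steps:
N = 81 (N = Pow(Add(-7, Add(-1, -1)), 2) = Pow(Add(-7, -2), 2) = Pow(-9, 2) = 81)
Mul(Mul(N, Mul(u, Add(2, -1))), Function('X')(1, 4)) = Mul(Mul(81, Mul(2, Add(2, -1))), Pow(Add(2, 4), Rational(1, 2))) = Mul(Mul(81, Mul(2, 1)), Pow(6, Rational(1, 2))) = Mul(Mul(81, 2), Pow(6, Rational(1, 2))) = Mul(162, Pow(6, Rational(1, 2)))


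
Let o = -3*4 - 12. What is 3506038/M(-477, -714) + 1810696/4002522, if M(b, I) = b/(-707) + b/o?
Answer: 4409490322668100/25844951641 ≈ 1.7061e+5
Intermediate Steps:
o = -24 (o = -12 - 12 = -24)
M(b, I) = -731*b/16968 (M(b, I) = b/(-707) + b/(-24) = b*(-1/707) + b*(-1/24) = -b/707 - b/24 = -731*b/16968)
3506038/M(-477, -714) + 1810696/4002522 = 3506038/((-731/16968*(-477))) + 1810696/4002522 = 3506038/(116229/5656) + 1810696*(1/4002522) = 3506038*(5656/116229) + 905348/2001261 = 19830150928/116229 + 905348/2001261 = 4409490322668100/25844951641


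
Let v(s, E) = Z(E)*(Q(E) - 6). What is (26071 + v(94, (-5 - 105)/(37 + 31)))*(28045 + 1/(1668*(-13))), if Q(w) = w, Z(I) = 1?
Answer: 179631823999915/245752 ≈ 7.3095e+8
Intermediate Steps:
v(s, E) = -6 + E (v(s, E) = 1*(E - 6) = 1*(-6 + E) = -6 + E)
(26071 + v(94, (-5 - 105)/(37 + 31)))*(28045 + 1/(1668*(-13))) = (26071 + (-6 + (-5 - 105)/(37 + 31)))*(28045 + 1/(1668*(-13))) = (26071 + (-6 - 110/68))*(28045 + 1/(-21684)) = (26071 + (-6 - 110*1/68))*(28045 - 1/21684) = (26071 + (-6 - 55/34))*(608127779/21684) = (26071 - 259/34)*(608127779/21684) = (886155/34)*(608127779/21684) = 179631823999915/245752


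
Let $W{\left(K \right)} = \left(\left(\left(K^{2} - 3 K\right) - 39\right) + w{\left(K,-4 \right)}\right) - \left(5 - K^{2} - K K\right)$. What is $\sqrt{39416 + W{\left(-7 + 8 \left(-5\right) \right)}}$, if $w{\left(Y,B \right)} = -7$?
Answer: $\sqrt{46133} \approx 214.79$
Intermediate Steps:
$W{\left(K \right)} = -51 - 3 K + 3 K^{2}$ ($W{\left(K \right)} = \left(\left(\left(K^{2} - 3 K\right) - 39\right) - 7\right) - \left(5 - K^{2} - K K\right) = \left(\left(-39 + K^{2} - 3 K\right) - 7\right) + \left(\left(K^{2} + K^{2}\right) - 5\right) = \left(-46 + K^{2} - 3 K\right) + \left(2 K^{2} - 5\right) = \left(-46 + K^{2} - 3 K\right) + \left(-5 + 2 K^{2}\right) = -51 - 3 K + 3 K^{2}$)
$\sqrt{39416 + W{\left(-7 + 8 \left(-5\right) \right)}} = \sqrt{39416 - \left(51 - 3 \left(-7 + 8 \left(-5\right)\right)^{2} + 3 \left(-7 + 8 \left(-5\right)\right)\right)} = \sqrt{39416 - \left(51 - 3 \left(-7 - 40\right)^{2} + 3 \left(-7 - 40\right)\right)} = \sqrt{39416 - \left(-90 - 6627\right)} = \sqrt{39416 + \left(-51 + 141 + 3 \cdot 2209\right)} = \sqrt{39416 + \left(-51 + 141 + 6627\right)} = \sqrt{39416 + 6717} = \sqrt{46133}$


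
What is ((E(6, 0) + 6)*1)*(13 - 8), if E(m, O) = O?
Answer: 30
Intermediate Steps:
((E(6, 0) + 6)*1)*(13 - 8) = ((0 + 6)*1)*(13 - 8) = (6*1)*5 = 6*5 = 30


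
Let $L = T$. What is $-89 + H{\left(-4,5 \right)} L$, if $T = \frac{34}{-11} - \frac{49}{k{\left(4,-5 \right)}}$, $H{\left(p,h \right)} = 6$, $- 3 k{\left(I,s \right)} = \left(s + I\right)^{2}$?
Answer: $\frac{8519}{11} \approx 774.45$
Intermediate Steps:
$k{\left(I,s \right)} = - \frac{\left(I + s\right)^{2}}{3}$ ($k{\left(I,s \right)} = - \frac{\left(s + I\right)^{2}}{3} = - \frac{\left(I + s\right)^{2}}{3}$)
$T = \frac{1583}{11}$ ($T = \frac{34}{-11} - \frac{49}{\left(- \frac{1}{3}\right) \left(4 - 5\right)^{2}} = 34 \left(- \frac{1}{11}\right) - \frac{49}{\left(- \frac{1}{3}\right) \left(-1\right)^{2}} = - \frac{34}{11} - \frac{49}{\left(- \frac{1}{3}\right) 1} = - \frac{34}{11} - \frac{49}{- \frac{1}{3}} = - \frac{34}{11} - -147 = - \frac{34}{11} + 147 = \frac{1583}{11} \approx 143.91$)
$L = \frac{1583}{11} \approx 143.91$
$-89 + H{\left(-4,5 \right)} L = -89 + 6 \cdot \frac{1583}{11} = -89 + \frac{9498}{11} = \frac{8519}{11}$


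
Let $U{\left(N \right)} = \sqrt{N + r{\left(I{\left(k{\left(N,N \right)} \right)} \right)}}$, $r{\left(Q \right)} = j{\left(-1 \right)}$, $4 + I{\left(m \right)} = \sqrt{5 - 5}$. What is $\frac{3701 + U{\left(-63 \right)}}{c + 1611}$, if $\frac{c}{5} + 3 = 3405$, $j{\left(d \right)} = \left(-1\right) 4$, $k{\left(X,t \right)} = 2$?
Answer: $\frac{3701}{18621} + \frac{i \sqrt{67}}{18621} \approx 0.19875 + 0.00043958 i$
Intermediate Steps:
$j{\left(d \right)} = -4$
$c = 17010$ ($c = -15 + 5 \cdot 3405 = -15 + 17025 = 17010$)
$I{\left(m \right)} = -4$ ($I{\left(m \right)} = -4 + \sqrt{5 - 5} = -4 + \sqrt{0} = -4 + 0 = -4$)
$r{\left(Q \right)} = -4$
$U{\left(N \right)} = \sqrt{-4 + N}$ ($U{\left(N \right)} = \sqrt{N - 4} = \sqrt{-4 + N}$)
$\frac{3701 + U{\left(-63 \right)}}{c + 1611} = \frac{3701 + \sqrt{-4 - 63}}{17010 + 1611} = \frac{3701 + \sqrt{-67}}{18621} = \left(3701 + i \sqrt{67}\right) \frac{1}{18621} = \frac{3701}{18621} + \frac{i \sqrt{67}}{18621}$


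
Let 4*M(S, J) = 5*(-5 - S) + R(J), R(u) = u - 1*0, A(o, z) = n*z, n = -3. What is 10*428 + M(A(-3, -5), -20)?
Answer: 4250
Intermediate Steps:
A(o, z) = -3*z
R(u) = u (R(u) = u + 0 = u)
M(S, J) = -25/4 - 5*S/4 + J/4 (M(S, J) = (5*(-5 - S) + J)/4 = ((-25 - 5*S) + J)/4 = (-25 + J - 5*S)/4 = -25/4 - 5*S/4 + J/4)
10*428 + M(A(-3, -5), -20) = 10*428 + (-25/4 - (-15)*(-5)/4 + (¼)*(-20)) = 4280 + (-25/4 - 5/4*15 - 5) = 4280 + (-25/4 - 75/4 - 5) = 4280 - 30 = 4250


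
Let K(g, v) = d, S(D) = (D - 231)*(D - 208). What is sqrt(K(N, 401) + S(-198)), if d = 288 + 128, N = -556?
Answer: sqrt(174590) ≈ 417.84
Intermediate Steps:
S(D) = (-231 + D)*(-208 + D)
d = 416
K(g, v) = 416
sqrt(K(N, 401) + S(-198)) = sqrt(416 + (48048 + (-198)**2 - 439*(-198))) = sqrt(416 + (48048 + 39204 + 86922)) = sqrt(416 + 174174) = sqrt(174590)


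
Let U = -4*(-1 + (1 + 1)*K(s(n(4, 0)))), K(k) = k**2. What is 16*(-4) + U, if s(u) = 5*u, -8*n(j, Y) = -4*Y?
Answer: -60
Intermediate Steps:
n(j, Y) = Y/2 (n(j, Y) = -(-1)*Y/2 = Y/2)
U = 4 (U = -4*(-1 + (1 + 1)*(5*((1/2)*0))**2) = -4*(-1 + 2*(5*0)**2) = -4*(-1 + 2*0**2) = -4*(-1 + 2*0) = -4*(-1 + 0) = -4*(-1) = 4)
16*(-4) + U = 16*(-4) + 4 = -64 + 4 = -60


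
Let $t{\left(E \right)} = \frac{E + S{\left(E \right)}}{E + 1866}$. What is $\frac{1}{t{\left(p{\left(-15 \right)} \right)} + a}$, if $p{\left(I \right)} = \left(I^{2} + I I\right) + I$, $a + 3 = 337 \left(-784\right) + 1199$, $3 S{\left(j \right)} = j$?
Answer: $- \frac{2301}{605190032} \approx -3.8021 \cdot 10^{-6}$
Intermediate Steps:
$S{\left(j \right)} = \frac{j}{3}$
$a = -263012$ ($a = -3 + \left(337 \left(-784\right) + 1199\right) = -3 + \left(-264208 + 1199\right) = -3 - 263009 = -263012$)
$p{\left(I \right)} = I + 2 I^{2}$ ($p{\left(I \right)} = \left(I^{2} + I^{2}\right) + I = 2 I^{2} + I = I + 2 I^{2}$)
$t{\left(E \right)} = \frac{4 E}{3 \left(1866 + E\right)}$ ($t{\left(E \right)} = \frac{E + \frac{E}{3}}{E + 1866} = \frac{\frac{4}{3} E}{1866 + E} = \frac{4 E}{3 \left(1866 + E\right)}$)
$\frac{1}{t{\left(p{\left(-15 \right)} \right)} + a} = \frac{1}{\frac{4 \left(- 15 \left(1 + 2 \left(-15\right)\right)\right)}{3 \left(1866 - 15 \left(1 + 2 \left(-15\right)\right)\right)} - 263012} = \frac{1}{\frac{4 \left(- 15 \left(1 - 30\right)\right)}{3 \left(1866 - 15 \left(1 - 30\right)\right)} - 263012} = \frac{1}{\frac{4 \left(\left(-15\right) \left(-29\right)\right)}{3 \left(1866 - -435\right)} - 263012} = \frac{1}{\frac{4}{3} \cdot 435 \frac{1}{1866 + 435} - 263012} = \frac{1}{\frac{4}{3} \cdot 435 \cdot \frac{1}{2301} - 263012} = \frac{1}{\frac{580}{2301} - 263012} = \frac{1}{- \frac{605190032}{2301}} = - \frac{2301}{605190032}$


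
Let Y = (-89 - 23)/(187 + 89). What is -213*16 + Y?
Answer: -235180/69 ≈ -3408.4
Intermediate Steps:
Y = -28/69 (Y = -112/276 = -112*1/276 = -28/69 ≈ -0.40580)
-213*16 + Y = -213*16 - 28/69 = -3408 - 28/69 = -235180/69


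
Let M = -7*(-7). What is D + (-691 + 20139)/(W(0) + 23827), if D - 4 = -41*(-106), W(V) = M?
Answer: 25970012/5969 ≈ 4350.8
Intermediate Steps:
M = 49
W(V) = 49
D = 4350 (D = 4 - 41*(-106) = 4 + 4346 = 4350)
D + (-691 + 20139)/(W(0) + 23827) = 4350 + (-691 + 20139)/(49 + 23827) = 4350 + 19448/23876 = 4350 + 19448*(1/23876) = 4350 + 4862/5969 = 25970012/5969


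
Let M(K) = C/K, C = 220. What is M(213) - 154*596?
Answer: -19549772/213 ≈ -91783.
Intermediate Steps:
M(K) = 220/K
M(213) - 154*596 = 220/213 - 154*596 = 220*(1/213) - 1*91784 = 220/213 - 91784 = -19549772/213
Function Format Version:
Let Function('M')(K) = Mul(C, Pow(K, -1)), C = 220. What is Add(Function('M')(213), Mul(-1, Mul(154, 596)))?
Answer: Rational(-19549772, 213) ≈ -91783.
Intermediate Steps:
Function('M')(K) = Mul(220, Pow(K, -1))
Add(Function('M')(213), Mul(-1, Mul(154, 596))) = Add(Mul(220, Pow(213, -1)), Mul(-1, Mul(154, 596))) = Add(Mul(220, Rational(1, 213)), Mul(-1, 91784)) = Add(Rational(220, 213), -91784) = Rational(-19549772, 213)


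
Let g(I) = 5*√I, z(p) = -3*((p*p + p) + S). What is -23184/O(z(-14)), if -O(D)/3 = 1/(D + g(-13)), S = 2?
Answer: -4265856 + 38640*I*√13 ≈ -4.2659e+6 + 1.3932e+5*I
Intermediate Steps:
z(p) = -6 - 3*p - 3*p² (z(p) = -3*((p*p + p) + 2) = -3*((p² + p) + 2) = -3*((p + p²) + 2) = -3*(2 + p + p²) = -6 - 3*p - 3*p²)
O(D) = -3/(D + 5*I*√13) (O(D) = -3/(D + 5*√(-13)) = -3/(D + 5*(I*√13)) = -3/(D + 5*I*√13))
-23184/O(z(-14)) = -(4265856 - 38640*I*√13) = -23184*(184 - 5*I*√13/3) = -4265856 + 38640*I*√13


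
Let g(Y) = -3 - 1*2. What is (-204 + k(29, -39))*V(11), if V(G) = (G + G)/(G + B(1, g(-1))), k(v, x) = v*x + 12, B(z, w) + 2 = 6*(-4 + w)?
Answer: 3234/5 ≈ 646.80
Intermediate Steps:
g(Y) = -5 (g(Y) = -3 - 2 = -5)
B(z, w) = -26 + 6*w (B(z, w) = -2 + 6*(-4 + w) = -2 + (-24 + 6*w) = -26 + 6*w)
k(v, x) = 12 + v*x
V(G) = 2*G/(-56 + G) (V(G) = (G + G)/(G + (-26 + 6*(-5))) = (2*G)/(G + (-26 - 30)) = (2*G)/(G - 56) = (2*G)/(-56 + G) = 2*G/(-56 + G))
(-204 + k(29, -39))*V(11) = (-204 + (12 + 29*(-39)))*(2*11/(-56 + 11)) = (-204 + (12 - 1131))*(2*11/(-45)) = (-204 - 1119)*(2*11*(-1/45)) = -1323*(-22/45) = 3234/5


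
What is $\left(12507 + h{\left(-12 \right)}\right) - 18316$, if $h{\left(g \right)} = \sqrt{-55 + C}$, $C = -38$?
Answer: $-5809 + i \sqrt{93} \approx -5809.0 + 9.6436 i$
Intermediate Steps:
$h{\left(g \right)} = i \sqrt{93}$ ($h{\left(g \right)} = \sqrt{-55 - 38} = \sqrt{-93} = i \sqrt{93}$)
$\left(12507 + h{\left(-12 \right)}\right) - 18316 = \left(12507 + i \sqrt{93}\right) - 18316 = -5809 + i \sqrt{93}$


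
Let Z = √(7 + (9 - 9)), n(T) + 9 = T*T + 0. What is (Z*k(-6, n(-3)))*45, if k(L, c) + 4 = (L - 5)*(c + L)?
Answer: 2790*√7 ≈ 7381.6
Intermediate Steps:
n(T) = -9 + T² (n(T) = -9 + (T*T + 0) = -9 + (T² + 0) = -9 + T²)
k(L, c) = -4 + (-5 + L)*(L + c) (k(L, c) = -4 + (L - 5)*(c + L) = -4 + (-5 + L)*(L + c))
Z = √7 (Z = √(7 + 0) = √7 ≈ 2.6458)
(Z*k(-6, n(-3)))*45 = (√7*(-4 + (-6)² - 5*(-6) - 5*(-9 + (-3)²) - 6*(-9 + (-3)²)))*45 = (√7*(-4 + 36 + 30 - 5*(-9 + 9) - 6*(-9 + 9)))*45 = (√7*(-4 + 36 + 30 - 5*0 - 6*0))*45 = (√7*(-4 + 36 + 30 + 0 + 0))*45 = (√7*62)*45 = (62*√7)*45 = 2790*√7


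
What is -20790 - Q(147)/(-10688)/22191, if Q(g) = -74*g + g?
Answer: -1643639441017/79059136 ≈ -20790.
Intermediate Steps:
Q(g) = -73*g
-20790 - Q(147)/(-10688)/22191 = -20790 - -73*147/(-10688)/22191 = -20790 - (-10731*(-1/10688))/22191 = -20790 - 10731/(10688*22191) = -20790 - 1*3577/79059136 = -20790 - 3577/79059136 = -1643639441017/79059136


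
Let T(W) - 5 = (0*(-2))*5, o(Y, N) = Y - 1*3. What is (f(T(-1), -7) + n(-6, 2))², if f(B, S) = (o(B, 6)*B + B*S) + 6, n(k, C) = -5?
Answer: 576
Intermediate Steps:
o(Y, N) = -3 + Y (o(Y, N) = Y - 3 = -3 + Y)
T(W) = 5 (T(W) = 5 + (0*(-2))*5 = 5 + 0*5 = 5 + 0 = 5)
f(B, S) = 6 + B*S + B*(-3 + B) (f(B, S) = ((-3 + B)*B + B*S) + 6 = (B*(-3 + B) + B*S) + 6 = (B*S + B*(-3 + B)) + 6 = 6 + B*S + B*(-3 + B))
(f(T(-1), -7) + n(-6, 2))² = ((6 + 5*(-7) + 5*(-3 + 5)) - 5)² = ((6 - 35 + 5*2) - 5)² = ((6 - 35 + 10) - 5)² = (-19 - 5)² = (-24)² = 576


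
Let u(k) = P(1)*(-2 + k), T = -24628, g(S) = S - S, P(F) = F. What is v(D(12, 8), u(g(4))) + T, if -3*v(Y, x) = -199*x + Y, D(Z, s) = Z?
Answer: -74294/3 ≈ -24765.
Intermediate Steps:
g(S) = 0
u(k) = -2 + k (u(k) = 1*(-2 + k) = -2 + k)
v(Y, x) = -Y/3 + 199*x/3 (v(Y, x) = -(-199*x + Y)/3 = -(Y - 199*x)/3 = -Y/3 + 199*x/3)
v(D(12, 8), u(g(4))) + T = (-⅓*12 + 199*(-2 + 0)/3) - 24628 = (-4 + (199/3)*(-2)) - 24628 = (-4 - 398/3) - 24628 = -410/3 - 24628 = -74294/3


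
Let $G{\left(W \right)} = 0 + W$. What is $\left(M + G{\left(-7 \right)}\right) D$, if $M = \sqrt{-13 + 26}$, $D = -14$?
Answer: $98 - 14 \sqrt{13} \approx 47.522$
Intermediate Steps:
$G{\left(W \right)} = W$
$M = \sqrt{13} \approx 3.6056$
$\left(M + G{\left(-7 \right)}\right) D = \left(\sqrt{13} - 7\right) \left(-14\right) = \left(-7 + \sqrt{13}\right) \left(-14\right) = 98 - 14 \sqrt{13}$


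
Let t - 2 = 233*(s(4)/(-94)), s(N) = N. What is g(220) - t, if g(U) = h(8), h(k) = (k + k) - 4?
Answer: 936/47 ≈ 19.915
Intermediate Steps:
h(k) = -4 + 2*k (h(k) = 2*k - 4 = -4 + 2*k)
g(U) = 12 (g(U) = -4 + 2*8 = -4 + 16 = 12)
t = -372/47 (t = 2 + 233*(4/(-94)) = 2 + 233*(4*(-1/94)) = 2 + 233*(-2/47) = 2 - 466/47 = -372/47 ≈ -7.9149)
g(220) - t = 12 - 1*(-372/47) = 12 + 372/47 = 936/47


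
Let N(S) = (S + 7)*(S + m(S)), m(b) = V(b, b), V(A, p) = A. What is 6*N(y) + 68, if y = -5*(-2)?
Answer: 2108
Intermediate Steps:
m(b) = b
y = 10
N(S) = 2*S*(7 + S) (N(S) = (S + 7)*(S + S) = (7 + S)*(2*S) = 2*S*(7 + S))
6*N(y) + 68 = 6*(2*10*(7 + 10)) + 68 = 6*(2*10*17) + 68 = 6*340 + 68 = 2040 + 68 = 2108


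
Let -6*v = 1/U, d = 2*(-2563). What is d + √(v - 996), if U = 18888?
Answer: -5126 + I*√88832380243/9444 ≈ -5126.0 + 31.559*I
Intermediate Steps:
d = -5126
v = -1/113328 (v = -⅙/18888 = -⅙*1/18888 = -1/113328 ≈ -8.8239e-6)
d + √(v - 996) = -5126 + √(-1/113328 - 996) = -5126 + √(-112874689/113328) = -5126 + I*√88832380243/9444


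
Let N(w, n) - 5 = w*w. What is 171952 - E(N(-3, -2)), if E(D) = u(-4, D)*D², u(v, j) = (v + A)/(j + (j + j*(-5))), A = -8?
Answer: 171896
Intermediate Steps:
u(v, j) = -(-8 + v)/(3*j) (u(v, j) = (v - 8)/(j + (j + j*(-5))) = (-8 + v)/(j + (j - 5*j)) = (-8 + v)/(j - 4*j) = (-8 + v)/((-3*j)) = (-8 + v)*(-1/(3*j)) = -(-8 + v)/(3*j))
N(w, n) = 5 + w² (N(w, n) = 5 + w*w = 5 + w²)
E(D) = 4*D (E(D) = ((8 - 1*(-4))/(3*D))*D² = ((8 + 4)/(3*D))*D² = ((⅓)*12/D)*D² = (4/D)*D² = 4*D)
171952 - E(N(-3, -2)) = 171952 - 4*(5 + (-3)²) = 171952 - 4*(5 + 9) = 171952 - 4*14 = 171952 - 1*56 = 171952 - 56 = 171896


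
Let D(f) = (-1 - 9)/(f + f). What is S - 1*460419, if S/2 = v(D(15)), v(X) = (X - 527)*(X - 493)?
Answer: 538949/9 ≈ 59883.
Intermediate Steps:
D(f) = -5/f (D(f) = -10*1/(2*f) = -5/f)
v(X) = (-527 + X)*(-493 + X)
S = 4682720/9 (S = 2*(259811 + (-5/15)**2 - (-5100)/15) = 2*(259811 + (-5*1/15)**2 - (-5100)/15) = 2*(259811 + (-1/3)**2 - 1020*(-1/3)) = 2*(259811 + 1/9 + 340) = 2*(2341360/9) = 4682720/9 ≈ 5.2030e+5)
S - 1*460419 = 4682720/9 - 1*460419 = 4682720/9 - 460419 = 538949/9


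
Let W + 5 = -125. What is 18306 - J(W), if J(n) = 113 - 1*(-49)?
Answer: 18144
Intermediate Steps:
W = -130 (W = -5 - 125 = -130)
J(n) = 162 (J(n) = 113 + 49 = 162)
18306 - J(W) = 18306 - 1*162 = 18306 - 162 = 18144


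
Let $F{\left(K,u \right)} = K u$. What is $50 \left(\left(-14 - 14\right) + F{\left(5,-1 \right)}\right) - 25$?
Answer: $-1675$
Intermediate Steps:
$50 \left(\left(-14 - 14\right) + F{\left(5,-1 \right)}\right) - 25 = 50 \left(\left(-14 - 14\right) + 5 \left(-1\right)\right) - 25 = 50 \left(-28 - 5\right) - 25 = 50 \left(-33\right) - 25 = -1650 - 25 = -1675$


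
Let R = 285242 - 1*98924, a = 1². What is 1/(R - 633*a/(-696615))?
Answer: 232205/43263971401 ≈ 5.3672e-6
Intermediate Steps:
a = 1
R = 186318 (R = 285242 - 98924 = 186318)
1/(R - 633*a/(-696615)) = 1/(186318 - 633*1/(-696615)) = 1/(186318 - 633*(-1/696615)) = 1/(186318 + 211/232205) = 1/(43263971401/232205) = 232205/43263971401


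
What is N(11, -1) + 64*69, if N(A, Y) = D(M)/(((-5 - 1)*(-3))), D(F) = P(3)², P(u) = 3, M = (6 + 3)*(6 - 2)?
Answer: 8833/2 ≈ 4416.5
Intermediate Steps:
M = 36 (M = 9*4 = 36)
D(F) = 9 (D(F) = 3² = 9)
N(A, Y) = ½ (N(A, Y) = 9/(((-5 - 1)*(-3))) = 9/((-6*(-3))) = 9/18 = 9*(1/18) = ½)
N(11, -1) + 64*69 = ½ + 64*69 = ½ + 4416 = 8833/2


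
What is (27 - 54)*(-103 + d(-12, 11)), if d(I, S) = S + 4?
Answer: 2376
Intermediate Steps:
d(I, S) = 4 + S
(27 - 54)*(-103 + d(-12, 11)) = (27 - 54)*(-103 + (4 + 11)) = -27*(-103 + 15) = -27*(-88) = 2376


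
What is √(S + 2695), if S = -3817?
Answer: I*√1122 ≈ 33.496*I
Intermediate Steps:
√(S + 2695) = √(-3817 + 2695) = √(-1122) = I*√1122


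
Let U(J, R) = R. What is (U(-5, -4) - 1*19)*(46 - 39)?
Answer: -161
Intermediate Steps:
(U(-5, -4) - 1*19)*(46 - 39) = (-4 - 1*19)*(46 - 39) = (-4 - 19)*7 = -23*7 = -161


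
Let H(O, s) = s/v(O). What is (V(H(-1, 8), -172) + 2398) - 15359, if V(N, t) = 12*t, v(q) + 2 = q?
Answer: -15025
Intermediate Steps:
v(q) = -2 + q
H(O, s) = s/(-2 + O)
(V(H(-1, 8), -172) + 2398) - 15359 = (12*(-172) + 2398) - 15359 = (-2064 + 2398) - 15359 = 334 - 15359 = -15025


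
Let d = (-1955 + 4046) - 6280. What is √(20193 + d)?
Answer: 2*√4001 ≈ 126.51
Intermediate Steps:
d = -4189 (d = 2091 - 6280 = -4189)
√(20193 + d) = √(20193 - 4189) = √16004 = 2*√4001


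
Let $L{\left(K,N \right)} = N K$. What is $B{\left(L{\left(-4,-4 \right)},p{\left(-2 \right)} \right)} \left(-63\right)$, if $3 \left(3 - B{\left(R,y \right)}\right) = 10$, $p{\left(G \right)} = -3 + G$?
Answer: $21$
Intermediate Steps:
$L{\left(K,N \right)} = K N$
$B{\left(R,y \right)} = - \frac{1}{3}$ ($B{\left(R,y \right)} = 3 - \frac{10}{3} = - \frac{1}{3}$)
$B{\left(L{\left(-4,-4 \right)},p{\left(-2 \right)} \right)} \left(-63\right) = \left(- \frac{1}{3}\right) \left(-63\right) = 21$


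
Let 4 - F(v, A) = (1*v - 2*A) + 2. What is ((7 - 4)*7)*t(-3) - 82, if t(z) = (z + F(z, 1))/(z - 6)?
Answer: -274/3 ≈ -91.333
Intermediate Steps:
F(v, A) = 2 - v + 2*A (F(v, A) = 4 - ((1*v - 2*A) + 2) = 4 - ((v - 2*A) + 2) = 4 - (2 + v - 2*A) = 4 + (-2 - v + 2*A) = 2 - v + 2*A)
t(z) = 4/(-6 + z) (t(z) = (z + (2 - z + 2*1))/(z - 6) = (z + (2 - z + 2))/(-6 + z) = (z + (4 - z))/(-6 + z) = 4/(-6 + z))
((7 - 4)*7)*t(-3) - 82 = ((7 - 4)*7)*(4/(-6 - 3)) - 82 = (3*7)*(4/(-9)) - 82 = 21*(4*(-⅑)) - 82 = 21*(-4/9) - 82 = -28/3 - 82 = -274/3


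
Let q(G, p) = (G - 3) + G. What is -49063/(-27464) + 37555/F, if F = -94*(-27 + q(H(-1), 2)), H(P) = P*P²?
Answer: 147374003/10326464 ≈ 14.271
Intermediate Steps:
H(P) = P³
q(G, p) = -3 + 2*G (q(G, p) = (-3 + G) + G = -3 + 2*G)
F = 3008 (F = -94*(-27 + (-3 + 2*(-1)³)) = -94*(-27 + (-3 + 2*(-1))) = -94*(-27 + (-3 - 2)) = -94*(-27 - 5) = -94*(-32) = 3008)
-49063/(-27464) + 37555/F = -49063/(-27464) + 37555/3008 = -49063*(-1/27464) + 37555*(1/3008) = 49063/27464 + 37555/3008 = 147374003/10326464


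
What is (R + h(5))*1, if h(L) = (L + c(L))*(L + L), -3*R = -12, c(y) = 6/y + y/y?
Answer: 76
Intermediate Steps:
c(y) = 1 + 6/y (c(y) = 6/y + 1 = 1 + 6/y)
R = 4 (R = -⅓*(-12) = 4)
h(L) = 2*L*(L + (6 + L)/L) (h(L) = (L + (6 + L)/L)*(L + L) = (L + (6 + L)/L)*(2*L) = 2*L*(L + (6 + L)/L))
(R + h(5))*1 = (4 + (12 + 2*5 + 2*5²))*1 = (4 + (12 + 10 + 2*25))*1 = (4 + (12 + 10 + 50))*1 = (4 + 72)*1 = 76*1 = 76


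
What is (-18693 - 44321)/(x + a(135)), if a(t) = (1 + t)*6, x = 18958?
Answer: -31507/9887 ≈ -3.1867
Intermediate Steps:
a(t) = 6 + 6*t
(-18693 - 44321)/(x + a(135)) = (-18693 - 44321)/(18958 + (6 + 6*135)) = -63014/(18958 + (6 + 810)) = -63014/(18958 + 816) = -63014/19774 = -63014*1/19774 = -31507/9887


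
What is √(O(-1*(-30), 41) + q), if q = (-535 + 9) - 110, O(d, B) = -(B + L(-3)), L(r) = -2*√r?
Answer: √(-677 + 2*I*√3) ≈ 0.06657 + 26.019*I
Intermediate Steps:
O(d, B) = -B + 2*I*√3 (O(d, B) = -(B - 2*I*√3) = -B + 2*I*√3)
q = -636 (q = -526 - 110 = -636)
√(O(-1*(-30), 41) + q) = √((-1*41 + 2*I*√3) - 636) = √((-41 + 2*I*√3) - 636) = √(-677 + 2*I*√3)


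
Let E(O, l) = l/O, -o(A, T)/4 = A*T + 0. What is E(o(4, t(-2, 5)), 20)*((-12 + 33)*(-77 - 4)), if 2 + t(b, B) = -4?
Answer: -2835/8 ≈ -354.38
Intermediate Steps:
t(b, B) = -6 (t(b, B) = -2 - 4 = -6)
o(A, T) = -4*A*T (o(A, T) = -4*(A*T + 0) = -4*A*T)
E(o(4, t(-2, 5)), 20)*((-12 + 33)*(-77 - 4)) = (20/((-4*4*(-6))))*((-12 + 33)*(-77 - 4)) = (20/96)*(21*(-81)) = (20*(1/96))*(-1701) = (5/24)*(-1701) = -2835/8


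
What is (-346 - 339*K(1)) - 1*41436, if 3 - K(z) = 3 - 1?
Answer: -42121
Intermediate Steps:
K(z) = 1 (K(z) = 3 - (3 - 1) = 3 - 1*2 = 3 - 2 = 1)
(-346 - 339*K(1)) - 1*41436 = (-346 - 339*1) - 1*41436 = (-346 - 339) - 41436 = -685 - 41436 = -42121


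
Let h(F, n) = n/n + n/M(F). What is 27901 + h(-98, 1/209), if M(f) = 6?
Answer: 34989109/1254 ≈ 27902.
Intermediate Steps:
h(F, n) = 1 + n/6 (h(F, n) = n/n + n/6 = 1 + n*(⅙) = 1 + n/6)
27901 + h(-98, 1/209) = 27901 + (1 + (⅙)/209) = 27901 + (1 + (⅙)*(1/209)) = 27901 + (1 + 1/1254) = 27901 + 1255/1254 = 34989109/1254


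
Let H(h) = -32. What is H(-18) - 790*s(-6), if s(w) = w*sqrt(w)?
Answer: -32 + 4740*I*sqrt(6) ≈ -32.0 + 11611.0*I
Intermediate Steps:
s(w) = w**(3/2)
H(-18) - 790*s(-6) = -32 - (-4740)*I*sqrt(6) = -32 + 4740*I*sqrt(6)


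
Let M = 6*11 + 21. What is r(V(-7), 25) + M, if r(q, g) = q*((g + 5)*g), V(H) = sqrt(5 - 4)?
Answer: 837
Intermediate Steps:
V(H) = 1 (V(H) = sqrt(1) = 1)
r(q, g) = g*q*(5 + g) (r(q, g) = q*((5 + g)*g) = q*(g*(5 + g)) = g*q*(5 + g))
M = 87 (M = 66 + 21 = 87)
r(V(-7), 25) + M = 25*1*(5 + 25) + 87 = 25*1*30 + 87 = 750 + 87 = 837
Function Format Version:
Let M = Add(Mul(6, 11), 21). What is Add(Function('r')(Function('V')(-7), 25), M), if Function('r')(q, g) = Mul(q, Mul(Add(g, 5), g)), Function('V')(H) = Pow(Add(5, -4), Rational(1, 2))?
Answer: 837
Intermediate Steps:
Function('V')(H) = 1 (Function('V')(H) = Pow(1, Rational(1, 2)) = 1)
Function('r')(q, g) = Mul(g, q, Add(5, g)) (Function('r')(q, g) = Mul(q, Mul(Add(5, g), g)) = Mul(q, Mul(g, Add(5, g))) = Mul(g, q, Add(5, g)))
M = 87 (M = Add(66, 21) = 87)
Add(Function('r')(Function('V')(-7), 25), M) = Add(Mul(25, 1, Add(5, 25)), 87) = Add(Mul(25, 1, 30), 87) = Add(750, 87) = 837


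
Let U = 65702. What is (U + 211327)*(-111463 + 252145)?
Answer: 38972993778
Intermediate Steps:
(U + 211327)*(-111463 + 252145) = (65702 + 211327)*(-111463 + 252145) = 277029*140682 = 38972993778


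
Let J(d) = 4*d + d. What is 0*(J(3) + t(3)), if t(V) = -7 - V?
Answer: 0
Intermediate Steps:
J(d) = 5*d
0*(J(3) + t(3)) = 0*(5*3 + (-7 - 1*3)) = 0*(15 + (-7 - 3)) = 0*(15 - 10) = 0*5 = 0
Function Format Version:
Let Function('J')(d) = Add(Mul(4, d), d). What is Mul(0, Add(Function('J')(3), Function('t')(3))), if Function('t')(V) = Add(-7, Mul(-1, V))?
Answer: 0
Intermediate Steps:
Function('J')(d) = Mul(5, d)
Mul(0, Add(Function('J')(3), Function('t')(3))) = Mul(0, Add(Mul(5, 3), Add(-7, Mul(-1, 3)))) = Mul(0, Add(15, Add(-7, -3))) = Mul(0, Add(15, -10)) = Mul(0, 5) = 0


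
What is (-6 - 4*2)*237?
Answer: -3318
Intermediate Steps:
(-6 - 4*2)*237 = (-6 - 8)*237 = -14*237 = -3318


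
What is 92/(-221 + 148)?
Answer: -92/73 ≈ -1.2603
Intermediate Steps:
92/(-221 + 148) = 92/(-73) = -1/73*92 = -92/73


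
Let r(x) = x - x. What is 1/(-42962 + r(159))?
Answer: -1/42962 ≈ -2.3276e-5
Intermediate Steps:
r(x) = 0
1/(-42962 + r(159)) = 1/(-42962 + 0) = 1/(-42962) = -1/42962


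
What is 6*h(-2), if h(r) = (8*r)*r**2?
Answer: -384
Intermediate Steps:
h(r) = 8*r**3
6*h(-2) = 6*(8*(-2)**3) = 6*(8*(-8)) = 6*(-64) = -384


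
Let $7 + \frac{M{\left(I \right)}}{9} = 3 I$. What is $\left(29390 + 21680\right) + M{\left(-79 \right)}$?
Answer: $48874$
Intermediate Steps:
$M{\left(I \right)} = -63 + 27 I$ ($M{\left(I \right)} = -63 + 9 \cdot 3 I = -63 + 27 I$)
$\left(29390 + 21680\right) + M{\left(-79 \right)} = \left(29390 + 21680\right) + \left(-63 + 27 \left(-79\right)\right) = 51070 - 2196 = 48874$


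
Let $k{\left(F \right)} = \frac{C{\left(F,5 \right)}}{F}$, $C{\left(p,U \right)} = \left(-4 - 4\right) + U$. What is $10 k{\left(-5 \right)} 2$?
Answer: $12$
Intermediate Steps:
$C{\left(p,U \right)} = -8 + U$
$k{\left(F \right)} = - \frac{3}{F}$ ($k{\left(F \right)} = \frac{-8 + 5}{F} = - \frac{3}{F}$)
$10 k{\left(-5 \right)} 2 = 10 \left(- \frac{3}{-5}\right) 2 = 10 \left(\left(-3\right) \left(- \frac{1}{5}\right)\right) 2 = 10 \cdot \frac{3}{5} \cdot 2 = 6 \cdot 2 = 12$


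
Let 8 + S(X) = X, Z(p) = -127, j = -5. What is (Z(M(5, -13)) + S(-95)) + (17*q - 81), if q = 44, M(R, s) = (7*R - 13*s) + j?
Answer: 437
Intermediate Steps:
M(R, s) = -5 - 13*s + 7*R (M(R, s) = (7*R - 13*s) - 5 = (-13*s + 7*R) - 5 = -5 - 13*s + 7*R)
S(X) = -8 + X
(Z(M(5, -13)) + S(-95)) + (17*q - 81) = (-127 + (-8 - 95)) + (17*44 - 81) = (-127 - 103) + (748 - 81) = -230 + 667 = 437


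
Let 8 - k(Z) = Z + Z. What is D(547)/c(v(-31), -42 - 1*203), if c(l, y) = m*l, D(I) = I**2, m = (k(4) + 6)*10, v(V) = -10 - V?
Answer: 299209/1260 ≈ 237.47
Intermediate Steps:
k(Z) = 8 - 2*Z (k(Z) = 8 - (Z + Z) = 8 - 2*Z)
m = 60 (m = ((8 - 2*4) + 6)*10 = ((8 - 8) + 6)*10 = (0 + 6)*10 = 6*10 = 60)
c(l, y) = 60*l
D(547)/c(v(-31), -42 - 1*203) = 547**2/((60*(-10 - 1*(-31)))) = 299209/((60*(-10 + 31))) = 299209/((60*21)) = 299209/1260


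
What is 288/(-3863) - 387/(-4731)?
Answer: 44151/6091951 ≈ 0.0072474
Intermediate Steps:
288/(-3863) - 387/(-4731) = 288*(-1/3863) - 387*(-1/4731) = -288/3863 + 129/1577 = 44151/6091951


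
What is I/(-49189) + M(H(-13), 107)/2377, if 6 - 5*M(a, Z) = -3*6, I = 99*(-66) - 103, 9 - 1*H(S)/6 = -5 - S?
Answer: 80061281/584611265 ≈ 0.13695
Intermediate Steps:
H(S) = 84 + 6*S (H(S) = 54 - 6*(-5 - S) = 54 + (30 + 6*S) = 84 + 6*S)
I = -6637 (I = -6534 - 103 = -6637)
M(a, Z) = 24/5 (M(a, Z) = 6/5 - (-3)*6/5 = 6/5 - 1/5*(-18) = 6/5 + 18/5 = 24/5)
I/(-49189) + M(H(-13), 107)/2377 = -6637/(-49189) + (24/5)/2377 = -6637*(-1/49189) + (24/5)*(1/2377) = 6637/49189 + 24/11885 = 80061281/584611265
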